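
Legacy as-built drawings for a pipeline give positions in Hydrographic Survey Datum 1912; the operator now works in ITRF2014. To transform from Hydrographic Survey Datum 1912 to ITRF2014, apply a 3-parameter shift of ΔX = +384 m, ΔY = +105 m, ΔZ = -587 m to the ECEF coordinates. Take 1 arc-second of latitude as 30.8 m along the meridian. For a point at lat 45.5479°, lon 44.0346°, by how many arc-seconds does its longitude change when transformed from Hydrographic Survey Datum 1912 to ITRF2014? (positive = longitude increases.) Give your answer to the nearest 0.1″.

sin φ = 0.713836, cos φ = 0.700313, sin λ = 0.695093, cos λ = 0.718920.
East component: ΔE = −sin λ·ΔX + cos λ·ΔY = −(0.695093)(384) + (0.718920)(105) = -191.43 m.
1° of latitude spans 3600 × 30.80 = 110880 m; at latitude φ, 1° of longitude spans that × cos φ = 77650.7 m, so Δλ = -191.43 / 77650.7 × 3600 = -8.875″.

Δλ = -8.9″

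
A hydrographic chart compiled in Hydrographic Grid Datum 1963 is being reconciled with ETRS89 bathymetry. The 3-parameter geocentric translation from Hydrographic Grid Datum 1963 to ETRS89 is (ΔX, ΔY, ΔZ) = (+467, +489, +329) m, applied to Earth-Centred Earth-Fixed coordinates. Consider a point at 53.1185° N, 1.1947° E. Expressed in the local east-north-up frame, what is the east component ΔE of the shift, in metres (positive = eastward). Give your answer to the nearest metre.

ΔE = 479 m

At φ = 53.1185°, λ = 1.1947°: sin φ = 0.799878, cos φ = 0.600162, sin λ = 0.020850, cos λ = 0.999783.
ΔE = −sin λ·ΔX + cos λ·ΔY = −(0.020850)·(467) + (0.999783)·(489) = 479.16 m.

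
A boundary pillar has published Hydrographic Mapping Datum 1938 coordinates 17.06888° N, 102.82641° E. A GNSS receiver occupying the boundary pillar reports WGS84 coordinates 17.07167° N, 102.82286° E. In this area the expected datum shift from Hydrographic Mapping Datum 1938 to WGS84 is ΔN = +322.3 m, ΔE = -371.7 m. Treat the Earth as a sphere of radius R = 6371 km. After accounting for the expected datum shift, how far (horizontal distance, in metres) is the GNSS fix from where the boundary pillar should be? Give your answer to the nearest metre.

Observed coordinate differences: Δφ = +0.00279°, Δλ = -0.00355°.
Converting to metres (1° lat = 111195 m, cos φ = 0.955953): observed ΔN = 310.2 m, observed ΔE = -377.4 m.
Subtracting the expected shift leaves a residual of 310.2 − (322.3) = -12.1 m north and -377.4 − (-371.7) = -5.7 m east.
Residual distance = √((-12.1)² + (-5.7)²) = 13.3 m.

13 m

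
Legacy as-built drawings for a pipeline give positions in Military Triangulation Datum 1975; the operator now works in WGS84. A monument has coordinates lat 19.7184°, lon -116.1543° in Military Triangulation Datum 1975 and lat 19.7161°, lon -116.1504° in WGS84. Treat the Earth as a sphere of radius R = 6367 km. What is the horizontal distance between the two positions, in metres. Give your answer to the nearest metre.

Δφ = 19.7161° − 19.7184° = -0.0023°; Δλ = -116.1504° − -116.1543° = +0.0039°.
1° along a meridian = πR/180 = 111125 m.
ΔN = Δφ × 111125 = -255.6 m; ΔE = Δλ × 111125 × cos(19.7184°) = +0.0039 × 111125 × 0.941362 = 408.0 m.
Distance = √(ΔE² + ΔN²) = √(408.0² + (-255.6)²) = 481.4 m.

481 m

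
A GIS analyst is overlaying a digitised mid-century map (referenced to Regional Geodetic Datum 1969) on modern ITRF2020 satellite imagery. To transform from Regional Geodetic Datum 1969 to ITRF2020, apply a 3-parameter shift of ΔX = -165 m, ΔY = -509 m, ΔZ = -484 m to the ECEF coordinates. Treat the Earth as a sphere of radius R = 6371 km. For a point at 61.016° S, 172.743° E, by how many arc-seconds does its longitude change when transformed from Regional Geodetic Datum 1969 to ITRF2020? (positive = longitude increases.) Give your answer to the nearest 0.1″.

Δλ = 35.1″

sin φ = -0.874755, cos φ = 0.484565, sin λ = 0.126320, cos λ = -0.991990.
East component: ΔE = −sin λ·ΔX + cos λ·ΔY = −(0.126320)(-165) + (-0.991990)(-509) = 525.77 m.
1° of latitude spans πR/180 = 111195 m; at latitude φ, 1° of longitude spans that × cos φ = 53881.2 m, so Δλ = 525.77 / 53881.2 × 3600 = 35.128″.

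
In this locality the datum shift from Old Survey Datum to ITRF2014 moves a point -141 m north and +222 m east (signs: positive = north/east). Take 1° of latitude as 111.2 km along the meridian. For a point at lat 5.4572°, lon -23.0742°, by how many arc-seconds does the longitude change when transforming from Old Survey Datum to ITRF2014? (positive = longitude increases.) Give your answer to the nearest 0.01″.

Δλ = 7.22″

At latitude 5.4572°, cos φ = 0.995468.
1° of longitude at this latitude = 111.2 × cos φ = 110.70 km, so Δλ = 222.0 / 110696.0 = 0.0020055° = 7.220″.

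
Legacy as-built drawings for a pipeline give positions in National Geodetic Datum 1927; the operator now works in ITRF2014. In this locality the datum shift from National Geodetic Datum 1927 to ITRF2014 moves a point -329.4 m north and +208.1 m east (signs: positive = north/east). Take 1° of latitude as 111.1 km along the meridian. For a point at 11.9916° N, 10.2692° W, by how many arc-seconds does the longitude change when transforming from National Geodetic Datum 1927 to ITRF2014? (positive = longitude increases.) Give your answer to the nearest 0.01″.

At latitude 11.9916°, cos φ = 0.978178.
1° of longitude at this latitude = 111.1 × cos φ = 108.68 km, so Δλ = 208.1 / 108675.6 = 0.0019149° = 6.894″.

Δλ = 6.89″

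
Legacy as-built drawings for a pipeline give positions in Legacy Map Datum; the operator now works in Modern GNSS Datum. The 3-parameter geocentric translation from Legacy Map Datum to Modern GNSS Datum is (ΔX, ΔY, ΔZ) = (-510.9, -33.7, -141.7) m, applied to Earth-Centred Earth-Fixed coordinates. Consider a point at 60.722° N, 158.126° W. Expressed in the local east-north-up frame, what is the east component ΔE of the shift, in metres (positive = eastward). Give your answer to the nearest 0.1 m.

ΔE = -159.1 m

The local east axis at (φ, λ) is (−sin λ, cos λ, 0), so ΔE = −sin(-158.126°)·(-510.9) + cos(-158.126°)·(-33.7) = -159.07 m.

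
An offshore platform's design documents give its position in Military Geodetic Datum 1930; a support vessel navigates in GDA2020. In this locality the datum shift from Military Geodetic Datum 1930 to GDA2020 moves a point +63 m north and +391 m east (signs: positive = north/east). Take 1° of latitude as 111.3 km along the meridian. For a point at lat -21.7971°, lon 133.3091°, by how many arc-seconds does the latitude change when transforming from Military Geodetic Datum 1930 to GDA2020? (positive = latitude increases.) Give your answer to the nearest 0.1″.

1° of latitude = 111.3 km, so Δφ = 63.0 / 111300 = 0.0005660° = 2.038″.

Δφ = 2.0″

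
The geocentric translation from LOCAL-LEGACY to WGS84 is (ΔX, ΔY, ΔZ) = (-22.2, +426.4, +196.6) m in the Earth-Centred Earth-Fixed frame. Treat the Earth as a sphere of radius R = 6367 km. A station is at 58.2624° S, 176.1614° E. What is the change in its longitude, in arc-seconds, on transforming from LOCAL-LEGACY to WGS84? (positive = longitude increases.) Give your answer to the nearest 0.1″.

Δλ = -26.1″

sin φ = -0.850466, cos φ = 0.526030, sin λ = 0.066946, cos λ = -0.997757.
East component: ΔE = −sin λ·ΔX + cos λ·ΔY = −(0.066946)(-22.2) + (-0.997757)(426.4) = -423.96 m.
1° of latitude spans πR/180 = 111125 m; at latitude φ, 1° of longitude spans that × cos φ = 58455.1 m, so Δλ = -423.96 / 58455.1 × 3600 = -26.110″.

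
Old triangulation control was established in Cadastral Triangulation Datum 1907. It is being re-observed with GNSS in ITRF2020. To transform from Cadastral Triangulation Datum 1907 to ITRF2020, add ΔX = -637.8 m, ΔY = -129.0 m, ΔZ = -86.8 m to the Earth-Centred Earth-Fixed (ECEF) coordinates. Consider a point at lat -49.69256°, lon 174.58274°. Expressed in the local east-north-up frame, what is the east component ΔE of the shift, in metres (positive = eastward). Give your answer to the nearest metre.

The local east axis at (φ, λ) is (−sin λ, cos λ, 0), so ΔE = −sin(174.58274°)·(-637.8) + cos(174.58274°)·(-129.0) = 188.64 m.

ΔE = 189 m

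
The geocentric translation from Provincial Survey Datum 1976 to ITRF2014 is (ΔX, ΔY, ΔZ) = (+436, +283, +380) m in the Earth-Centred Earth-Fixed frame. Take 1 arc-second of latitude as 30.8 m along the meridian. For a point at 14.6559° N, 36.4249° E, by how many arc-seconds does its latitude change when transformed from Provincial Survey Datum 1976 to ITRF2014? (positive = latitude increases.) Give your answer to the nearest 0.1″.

Δφ = 7.7″

sin φ = 0.253013, cos φ = 0.967463, sin λ = 0.593769, cos λ = 0.804636.
North component: ΔN = −sin φ cos λ·ΔX − sin φ sin λ·ΔY + cos φ·ΔZ = −(0.253013)(0.804636)(436) − (0.253013)(0.593769)(283) + (0.967463)(380) = 236.36 m.
1° of latitude spans 3600 × 30.80 = 110880 m, so Δφ = 236.36 / 110880 × 3600 = 7.674″.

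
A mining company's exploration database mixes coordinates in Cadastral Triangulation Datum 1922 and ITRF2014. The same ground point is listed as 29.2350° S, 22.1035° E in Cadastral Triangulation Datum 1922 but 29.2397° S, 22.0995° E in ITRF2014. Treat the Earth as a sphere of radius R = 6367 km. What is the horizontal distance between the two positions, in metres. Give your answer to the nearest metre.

651 m

Δφ = -29.2397° − -29.2350° = -0.0047°; Δλ = 22.0995° − 22.1035° = -0.0040°.
1° along a meridian = πR/180 = 111125 m.
ΔN = Δφ × 111125 = -522.3 m; ΔE = Δλ × 111125 × cos(-29.2350°) = -0.0040 × 111125 × 0.872624 = -387.9 m.
Distance = √(ΔE² + ΔN²) = √((-387.9)² + (-522.3)²) = 650.6 m.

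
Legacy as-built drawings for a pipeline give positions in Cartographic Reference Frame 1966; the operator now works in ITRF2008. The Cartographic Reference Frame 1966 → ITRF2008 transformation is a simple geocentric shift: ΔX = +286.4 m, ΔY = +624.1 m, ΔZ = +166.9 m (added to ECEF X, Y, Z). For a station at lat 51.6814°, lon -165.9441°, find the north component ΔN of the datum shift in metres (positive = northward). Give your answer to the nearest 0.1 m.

The local north axis is (−sin φ cos λ, −sin φ sin λ, cos φ), giving ΔN = 217.975 + 118.921 + 103.484 = 440.38 m.

ΔN = 440.4 m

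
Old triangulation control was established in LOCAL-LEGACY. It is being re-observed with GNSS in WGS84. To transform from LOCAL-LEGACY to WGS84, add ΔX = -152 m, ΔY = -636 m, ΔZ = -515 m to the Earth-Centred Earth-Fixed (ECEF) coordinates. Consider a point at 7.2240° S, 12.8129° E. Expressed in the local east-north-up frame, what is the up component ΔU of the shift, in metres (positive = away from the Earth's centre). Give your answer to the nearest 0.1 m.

At φ = -7.2240°, λ = 12.8129°: sin φ = -0.125749, cos φ = 0.992062, sin λ = 0.221768, cos λ = 0.975099.
ΔU = cos φ cos λ·ΔX + cos φ sin λ·ΔY + sin φ·ΔZ = (0.992062)(0.975099)(-152) + (0.992062)(0.221768)(-636) + (-0.125749)(-515) = -222.20 m.

ΔU = -222.2 m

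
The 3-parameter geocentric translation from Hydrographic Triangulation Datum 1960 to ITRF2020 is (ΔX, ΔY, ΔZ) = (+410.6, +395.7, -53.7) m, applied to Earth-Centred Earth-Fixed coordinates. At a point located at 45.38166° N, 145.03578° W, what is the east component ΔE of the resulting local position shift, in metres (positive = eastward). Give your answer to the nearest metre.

ΔE = -89 m

At φ = 45.38166°, λ = -145.03578°: sin φ = 0.711801, cos φ = 0.702381, sin λ = -0.573065, cos λ = -0.819510.
ΔE = −sin λ·ΔX + cos λ·ΔY = −(-0.573065)·(410.6) + (-0.819510)·(395.7) = -88.98 m.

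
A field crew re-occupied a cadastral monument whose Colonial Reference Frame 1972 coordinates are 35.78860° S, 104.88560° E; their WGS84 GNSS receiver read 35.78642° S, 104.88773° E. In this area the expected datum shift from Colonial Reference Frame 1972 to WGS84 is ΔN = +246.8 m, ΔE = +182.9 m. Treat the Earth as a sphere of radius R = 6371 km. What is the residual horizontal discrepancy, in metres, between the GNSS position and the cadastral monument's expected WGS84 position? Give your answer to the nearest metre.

Observed coordinate differences: Δφ = +0.00218°, Δλ = +0.00213°.
Converting to metres (1° lat = 111195 m, cos φ = 0.811180): observed ΔN = 242.4 m, observed ΔE = 192.1 m.
Subtracting the expected shift leaves a residual of 242.4 − (246.8) = -4.4 m north and 192.1 − (182.9) = 9.2 m east.
Residual distance = √((-4.4)² + 9.2²) = 10.2 m.

10 m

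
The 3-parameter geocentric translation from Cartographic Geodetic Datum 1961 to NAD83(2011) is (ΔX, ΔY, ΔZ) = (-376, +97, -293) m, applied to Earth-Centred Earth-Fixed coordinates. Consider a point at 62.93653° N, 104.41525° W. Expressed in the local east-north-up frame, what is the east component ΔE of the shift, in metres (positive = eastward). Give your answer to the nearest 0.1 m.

ΔE = -388.3 m

At φ = 62.93653°, λ = -104.41525°: sin φ = 0.890503, cos φ = 0.454977, sin λ = -0.968517, cos λ = -0.248948.
ΔE = −sin λ·ΔX + cos λ·ΔY = −(-0.968517)·(-376) + (-0.248948)·(97) = -388.31 m.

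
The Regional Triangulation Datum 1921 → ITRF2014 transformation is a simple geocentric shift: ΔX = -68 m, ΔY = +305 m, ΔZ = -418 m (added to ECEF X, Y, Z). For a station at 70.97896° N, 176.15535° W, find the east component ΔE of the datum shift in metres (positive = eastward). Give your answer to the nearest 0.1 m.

At φ = 70.97896°, λ = -176.15535°: sin φ = 0.945399, cos φ = 0.325915, sin λ = -0.067051, cos λ = -0.997750.
ΔE = −sin λ·ΔX + cos λ·ΔY = −(-0.067051)·(-68) + (-0.997750)·(305) = -308.87 m.

ΔE = -308.9 m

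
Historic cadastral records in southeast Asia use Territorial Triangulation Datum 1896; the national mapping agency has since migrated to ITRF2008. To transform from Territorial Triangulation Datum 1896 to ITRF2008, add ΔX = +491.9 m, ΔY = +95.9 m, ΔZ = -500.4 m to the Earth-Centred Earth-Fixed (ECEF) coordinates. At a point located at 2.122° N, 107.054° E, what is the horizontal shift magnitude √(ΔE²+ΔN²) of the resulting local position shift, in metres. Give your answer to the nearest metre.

At φ = 2.122°, λ = 107.054°: sin φ = 0.037027, cos φ = 0.999314, sin λ = 0.956029, cos λ = -0.293273.
ΔE = −sin λ·ΔX + cos λ·ΔY = −(0.956029)·(491.9) + (-0.293273)·(95.9) = -498.40 m.
ΔN = −sin φ cos λ·ΔX − sin φ sin λ·ΔY + cos φ·ΔZ = −(0.037027)(-0.293273)(491.9) − (0.037027)(0.956029)(95.9) + (0.999314)(-500.4) = -498.11 m.
Horizontal magnitude = √(ΔE² + ΔN²) = √((-498.40)² + (-498.11)²) = 704.64 m.

705 m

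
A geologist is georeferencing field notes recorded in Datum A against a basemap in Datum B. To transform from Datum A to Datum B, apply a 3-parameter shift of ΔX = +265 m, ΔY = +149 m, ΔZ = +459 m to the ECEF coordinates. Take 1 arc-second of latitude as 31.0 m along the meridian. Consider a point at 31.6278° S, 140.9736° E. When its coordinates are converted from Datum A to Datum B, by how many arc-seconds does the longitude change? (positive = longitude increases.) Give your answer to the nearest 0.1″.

sin φ = -0.524399, cos φ = 0.851473, sin λ = 0.629678, cos λ = -0.776856.
East component: ΔE = −sin λ·ΔX + cos λ·ΔY = −(0.629678)(265) + (-0.776856)(149) = -282.62 m.
1° of latitude spans 3600 × 31.00 = 111600 m; at latitude φ, 1° of longitude spans that × cos φ = 95024.3 m, so Δλ = -282.62 / 95024.3 × 3600 = -10.707″.

Δλ = -10.7″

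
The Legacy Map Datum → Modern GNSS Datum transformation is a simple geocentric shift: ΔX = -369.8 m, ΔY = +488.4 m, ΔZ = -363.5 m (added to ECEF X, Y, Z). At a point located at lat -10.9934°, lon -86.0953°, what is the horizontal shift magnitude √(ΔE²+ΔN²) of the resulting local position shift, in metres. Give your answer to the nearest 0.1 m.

The local east axis at (φ, λ) is (−sin λ, cos λ, 0), so ΔE = −sin(-86.0953°)·(-369.8) + cos(-86.0953°)·488.4 = -335.68 m.
The local north axis is (−sin φ cos λ, −sin φ sin λ, cos φ), giving ΔN = -4.802 − 92.920 − 356.829 = -454.55 m.
Horizontal magnitude = √(ΔE² + ΔN²) = √((-335.68)² + (-454.55)²) = 565.07 m.

565.1 m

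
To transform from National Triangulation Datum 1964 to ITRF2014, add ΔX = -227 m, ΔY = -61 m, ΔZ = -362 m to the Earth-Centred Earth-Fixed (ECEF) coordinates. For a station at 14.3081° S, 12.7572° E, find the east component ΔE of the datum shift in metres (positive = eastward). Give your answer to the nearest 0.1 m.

ΔE = -9.4 m

The local east axis at (φ, λ) is (−sin λ, cos λ, 0), so ΔE = −sin(12.7572°)·(-227) + cos(12.7572°)·(-61) = -9.37 m.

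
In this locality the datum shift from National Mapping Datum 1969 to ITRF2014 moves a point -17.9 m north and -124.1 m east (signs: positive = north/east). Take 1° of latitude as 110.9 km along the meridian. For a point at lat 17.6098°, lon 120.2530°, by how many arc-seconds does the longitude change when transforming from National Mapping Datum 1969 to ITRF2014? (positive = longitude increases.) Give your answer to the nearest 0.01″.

At latitude 17.6098°, cos φ = 0.953139.
1° of longitude at this latitude = 110.9 × cos φ = 105.70 km, so Δλ = -124.1 / 105703.1 = -0.0011740° = -4.227″.

Δλ = -4.23″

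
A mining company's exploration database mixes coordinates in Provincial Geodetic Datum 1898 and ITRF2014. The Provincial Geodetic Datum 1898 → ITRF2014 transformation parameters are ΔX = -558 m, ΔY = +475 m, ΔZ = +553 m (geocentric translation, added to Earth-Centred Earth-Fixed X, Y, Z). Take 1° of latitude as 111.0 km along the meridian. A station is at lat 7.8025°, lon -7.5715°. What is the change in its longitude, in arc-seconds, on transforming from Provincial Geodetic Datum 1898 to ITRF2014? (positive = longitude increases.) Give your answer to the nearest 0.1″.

sin φ = 0.135759, cos φ = 0.990742, sin λ = -0.131763, cos λ = 0.991281.
East component: ΔE = −sin λ·ΔX + cos λ·ΔY = −(-0.131763)(-558) + (0.991281)(475) = 397.33 m.
1° of latitude spans 111000 m; at latitude φ, 1° of longitude spans that × cos φ = 109972.4 m, so Δλ = 397.33 / 109972.4 × 3600 = 13.007″.

Δλ = 13.0″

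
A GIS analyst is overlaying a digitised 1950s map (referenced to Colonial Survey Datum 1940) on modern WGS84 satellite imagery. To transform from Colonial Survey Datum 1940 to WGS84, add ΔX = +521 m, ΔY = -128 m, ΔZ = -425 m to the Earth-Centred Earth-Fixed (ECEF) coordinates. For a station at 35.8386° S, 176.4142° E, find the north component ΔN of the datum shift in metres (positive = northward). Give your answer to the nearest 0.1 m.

ΔN = -653.7 m

The local north axis is (−sin φ cos λ, −sin φ sin λ, cos φ), giving ΔN = -304.450 − 4.687 − 344.535 = -653.67 m.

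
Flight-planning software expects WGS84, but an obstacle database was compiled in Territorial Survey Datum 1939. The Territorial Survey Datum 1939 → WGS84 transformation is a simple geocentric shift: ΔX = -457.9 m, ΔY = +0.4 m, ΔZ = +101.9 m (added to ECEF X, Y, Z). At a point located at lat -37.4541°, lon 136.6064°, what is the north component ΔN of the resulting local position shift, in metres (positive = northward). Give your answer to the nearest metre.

ΔN = 283 m

At φ = -37.4541°, λ = 136.6064°: sin φ = -0.608126, cos φ = 0.793841, sin λ = 0.687006, cos λ = -0.726651.
ΔN = −sin φ cos λ·ΔX − sin φ sin λ·ΔY + cos φ·ΔZ = −(-0.608126)(-0.726651)(-457.9) − (-0.608126)(0.687006)(0.4) + (0.793841)(101.9) = 283.40 m.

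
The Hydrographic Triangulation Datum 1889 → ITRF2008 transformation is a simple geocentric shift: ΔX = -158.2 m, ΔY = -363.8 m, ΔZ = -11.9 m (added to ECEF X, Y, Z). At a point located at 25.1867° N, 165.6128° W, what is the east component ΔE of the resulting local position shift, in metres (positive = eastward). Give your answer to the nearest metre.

ΔE = 313 m

The local east axis at (φ, λ) is (−sin λ, cos λ, 0), so ΔE = −sin(-165.6128°)·(-158.2) + cos(-165.6128°)·(-363.8) = 313.08 m.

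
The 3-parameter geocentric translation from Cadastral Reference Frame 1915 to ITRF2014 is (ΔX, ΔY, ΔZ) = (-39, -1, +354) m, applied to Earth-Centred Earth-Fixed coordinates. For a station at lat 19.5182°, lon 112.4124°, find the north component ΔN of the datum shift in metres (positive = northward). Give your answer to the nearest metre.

ΔN = 329 m

The local north axis is (−sin φ cos λ, −sin φ sin λ, cos φ), giving ΔN = -4.968 + 0.309 + 333.658 = 329.00 m.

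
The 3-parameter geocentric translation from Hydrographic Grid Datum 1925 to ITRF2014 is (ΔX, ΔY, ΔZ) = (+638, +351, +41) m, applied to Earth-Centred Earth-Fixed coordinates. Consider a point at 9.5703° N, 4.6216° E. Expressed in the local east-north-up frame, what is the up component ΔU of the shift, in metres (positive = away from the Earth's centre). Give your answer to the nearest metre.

ΔU = 662 m

At φ = 9.5703°, λ = 4.6216°: sin φ = 0.166258, cos φ = 0.986082, sin λ = 0.080575, cos λ = 0.996749.
ΔU = cos φ cos λ·ΔX + cos φ sin λ·ΔY + sin φ·ΔZ = (0.986082)(0.996749)(638) + (0.986082)(0.080575)(351) + (0.166258)(41) = 661.78 m.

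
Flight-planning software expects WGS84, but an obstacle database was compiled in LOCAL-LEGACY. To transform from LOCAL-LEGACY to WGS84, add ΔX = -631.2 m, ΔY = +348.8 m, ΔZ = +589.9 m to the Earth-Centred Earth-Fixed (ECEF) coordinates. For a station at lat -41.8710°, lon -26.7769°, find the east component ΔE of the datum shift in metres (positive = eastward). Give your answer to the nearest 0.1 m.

ΔE = 27.0 m

The local east axis at (φ, λ) is (−sin λ, cos λ, 0), so ΔE = −sin(-26.7769°)·(-631.2) + cos(-26.7769°)·348.8 = 27.03 m.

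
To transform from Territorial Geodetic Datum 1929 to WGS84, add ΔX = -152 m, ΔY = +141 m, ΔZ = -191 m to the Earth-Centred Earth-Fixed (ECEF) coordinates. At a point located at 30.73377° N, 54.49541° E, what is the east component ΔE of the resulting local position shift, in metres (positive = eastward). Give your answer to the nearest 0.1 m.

The local east axis at (φ, λ) is (−sin λ, cos λ, 0), so ΔE = −sin(54.49541°)·(-152) + cos(54.49541°)·141 = 205.63 m.

ΔE = 205.6 m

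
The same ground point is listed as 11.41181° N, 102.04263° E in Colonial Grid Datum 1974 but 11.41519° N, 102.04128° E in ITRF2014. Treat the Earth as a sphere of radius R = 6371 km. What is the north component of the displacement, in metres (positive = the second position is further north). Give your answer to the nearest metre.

ΔN = 376 m

Δφ = 11.41519° − 11.41181° = +0.00338°; Δλ = 102.04128° − 102.04263° = -0.00135°.
1° along a meridian = πR/180 = 111195 m.
ΔN = Δφ × 111195 = 375.8 m; ΔE = Δλ × 111195 × cos(11.41181°) = -0.00135 × 111195 × 0.980230 = -147.1 m.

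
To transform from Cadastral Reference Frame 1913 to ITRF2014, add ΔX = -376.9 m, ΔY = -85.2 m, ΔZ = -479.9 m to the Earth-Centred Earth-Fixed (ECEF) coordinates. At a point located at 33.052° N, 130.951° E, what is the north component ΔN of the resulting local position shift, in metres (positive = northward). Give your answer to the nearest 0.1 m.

ΔN = -501.9 m

The local north axis is (−sin φ cos λ, −sin φ sin λ, cos φ), giving ΔN = -134.728 + 35.096 − 402.241 = -501.87 m.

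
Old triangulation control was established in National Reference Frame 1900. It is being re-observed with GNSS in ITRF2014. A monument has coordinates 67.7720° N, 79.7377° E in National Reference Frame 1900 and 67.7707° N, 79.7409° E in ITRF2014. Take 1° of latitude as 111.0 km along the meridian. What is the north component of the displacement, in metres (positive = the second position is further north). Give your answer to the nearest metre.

Δφ = 67.7707° − 67.7720° = -0.0013°; Δλ = 79.7409° − 79.7377° = +0.0032°.
ΔN = Δφ × 111000 = -144.3 m; ΔE = Δλ × 111000 × cos(67.7720°) = +0.0032 × 111000 × 0.378293 = 134.4 m.

ΔN = -144 m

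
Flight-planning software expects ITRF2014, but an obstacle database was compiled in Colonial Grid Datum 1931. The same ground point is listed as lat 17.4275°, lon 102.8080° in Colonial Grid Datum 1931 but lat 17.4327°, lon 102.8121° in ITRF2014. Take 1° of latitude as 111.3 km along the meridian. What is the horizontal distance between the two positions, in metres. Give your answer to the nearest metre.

Δφ = 17.4327° − 17.4275° = +0.0052°; Δλ = 102.8121° − 102.8080° = +0.0041°.
ΔN = Δφ × 111300 = 578.8 m; ΔE = Δλ × 111300 × cos(17.4275°) = +0.0041 × 111300 × 0.954097 = 435.4 m.
Distance = √(ΔE² + ΔN²) = √(435.4² + 578.8²) = 724.2 m.

724 m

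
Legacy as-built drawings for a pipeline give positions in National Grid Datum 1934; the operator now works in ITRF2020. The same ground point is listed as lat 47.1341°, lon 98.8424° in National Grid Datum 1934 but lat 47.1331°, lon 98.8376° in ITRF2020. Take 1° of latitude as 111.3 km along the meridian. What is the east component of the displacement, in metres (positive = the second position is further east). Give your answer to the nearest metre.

ΔE = -363 m

Δφ = 47.1331° − 47.1341° = -0.0010°; Δλ = 98.8376° − 98.8424° = -0.0048°.
ΔN = Δφ × 111300 = -111.3 m; ΔE = Δλ × 111300 × cos(47.1341°) = -0.0048 × 111300 × 0.680285 = -363.4 m.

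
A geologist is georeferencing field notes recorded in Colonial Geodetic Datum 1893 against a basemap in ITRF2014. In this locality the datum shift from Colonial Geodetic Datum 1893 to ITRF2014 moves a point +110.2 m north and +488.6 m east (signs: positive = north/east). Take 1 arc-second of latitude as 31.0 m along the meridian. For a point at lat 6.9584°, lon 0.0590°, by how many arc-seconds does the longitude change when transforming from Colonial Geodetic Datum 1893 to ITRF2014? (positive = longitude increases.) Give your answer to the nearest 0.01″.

At latitude 6.9584°, cos φ = 0.992634.
1″ of longitude at this latitude = 31.00 × cos φ = 30.7717 m, so Δλ = 488.6 / 30.7717 = 15.878″.

Δλ = 15.88″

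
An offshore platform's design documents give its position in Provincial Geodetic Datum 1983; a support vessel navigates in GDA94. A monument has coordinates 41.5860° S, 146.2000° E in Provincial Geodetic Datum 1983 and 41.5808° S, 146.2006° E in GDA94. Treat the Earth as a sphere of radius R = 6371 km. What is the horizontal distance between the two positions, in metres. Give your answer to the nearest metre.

Δφ = -41.5808° − -41.5860° = +0.0052°; Δλ = 146.2006° − 146.2000° = +0.0006°.
1° along a meridian = πR/180 = 111195 m.
ΔN = Δφ × 111195 = 578.2 m; ΔE = Δλ × 111195 × cos(-41.5860°) = +0.0006 × 111195 × 0.747960 = 49.9 m.
Distance = √(ΔE² + ΔN²) = √(49.9² + 578.2²) = 580.4 m.

580 m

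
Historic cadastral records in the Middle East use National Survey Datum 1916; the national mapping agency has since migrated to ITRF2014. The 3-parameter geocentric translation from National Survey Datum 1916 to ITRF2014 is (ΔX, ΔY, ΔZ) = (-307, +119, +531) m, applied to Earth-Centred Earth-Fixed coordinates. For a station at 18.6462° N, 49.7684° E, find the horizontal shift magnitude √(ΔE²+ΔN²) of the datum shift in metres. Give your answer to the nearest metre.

621 m

At φ = 18.6462°, λ = 49.7684°: sin φ = 0.319723, cos φ = 0.947511, sin λ = 0.763440, cos λ = 0.645879.
ΔE = −sin λ·ΔX + cos λ·ΔY = −(0.763440)·(-307) + (0.645879)·(119) = 311.24 m.
ΔN = −sin φ cos λ·ΔX − sin φ sin λ·ΔY + cos φ·ΔZ = −(0.319723)(0.645879)(-307) − (0.319723)(0.763440)(119) + (0.947511)(531) = 537.48 m.
Horizontal magnitude = √(ΔE² + ΔN²) = √(311.24² + 537.48²) = 621.09 m.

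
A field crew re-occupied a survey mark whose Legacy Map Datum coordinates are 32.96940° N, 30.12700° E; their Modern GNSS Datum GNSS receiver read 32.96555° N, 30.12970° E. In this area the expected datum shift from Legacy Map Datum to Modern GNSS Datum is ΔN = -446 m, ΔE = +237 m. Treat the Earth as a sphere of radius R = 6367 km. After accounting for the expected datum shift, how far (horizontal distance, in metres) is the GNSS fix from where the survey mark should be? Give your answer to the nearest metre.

23 m

Observed coordinate differences: Δφ = -0.00385°, Δλ = +0.00270°.
Converting to metres (1° lat = 111125 m, cos φ = 0.838961): observed ΔN = -427.8 m, observed ΔE = 251.7 m.
Subtracting the expected shift leaves a residual of -427.8 − (-446) = 18.2 m north and 251.7 − (237) = 14.7 m east.
Residual distance = √(18.2² + 14.7²) = 23.4 m.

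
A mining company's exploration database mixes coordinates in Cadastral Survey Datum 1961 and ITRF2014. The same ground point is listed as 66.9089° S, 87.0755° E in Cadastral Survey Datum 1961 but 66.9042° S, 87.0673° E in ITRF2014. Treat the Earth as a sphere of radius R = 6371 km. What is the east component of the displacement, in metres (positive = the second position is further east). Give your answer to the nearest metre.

ΔE = -358 m

Δφ = -66.9042° − -66.9089° = +0.0047°; Δλ = 87.0673° − 87.0755° = -0.0082°.
1° along a meridian = πR/180 = 111195 m.
ΔN = Δφ × 111195 = 522.6 m; ΔE = Δλ × 111195 × cos(-66.9089°) = -0.0082 × 111195 × 0.392194 = -357.6 m.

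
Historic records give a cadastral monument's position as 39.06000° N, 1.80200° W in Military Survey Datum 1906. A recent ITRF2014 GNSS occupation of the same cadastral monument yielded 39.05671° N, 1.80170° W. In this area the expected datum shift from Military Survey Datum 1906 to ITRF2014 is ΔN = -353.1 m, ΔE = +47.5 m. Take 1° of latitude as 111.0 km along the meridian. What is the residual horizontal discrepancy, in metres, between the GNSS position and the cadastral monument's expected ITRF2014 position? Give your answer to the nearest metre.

25 m

Observed coordinate differences: Δφ = -0.00329°, Δλ = +0.00030°.
Converting to metres (1° lat = 111000 m, cos φ = 0.776487): observed ΔN = -365.2 m, observed ΔE = 25.9 m.
Subtracting the expected shift leaves a residual of -365.2 − (-353.1) = -12.1 m north and 25.9 − (47.5) = -21.6 m east.
Residual distance = √((-12.1)² + (-21.6)²) = 24.8 m.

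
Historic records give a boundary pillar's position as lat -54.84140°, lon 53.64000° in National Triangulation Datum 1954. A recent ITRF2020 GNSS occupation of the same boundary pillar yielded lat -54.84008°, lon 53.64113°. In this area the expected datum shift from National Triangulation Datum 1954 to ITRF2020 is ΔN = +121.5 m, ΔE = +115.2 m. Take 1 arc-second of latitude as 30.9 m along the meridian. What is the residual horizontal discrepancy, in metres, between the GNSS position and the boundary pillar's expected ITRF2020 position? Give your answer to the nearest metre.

Observed coordinate differences: Δφ = +0.00132°, Δλ = +0.00113°.
Converting to metres (1° lat = 111240 m, cos φ = 0.575842): observed ΔN = 146.8 m, observed ΔE = 72.4 m.
Subtracting the expected shift leaves a residual of 146.8 − (121.5) = 25.3 m north and 72.4 − (115.2) = -42.8 m east.
Residual distance = √(25.3² + (-42.8)²) = 49.8 m.

50 m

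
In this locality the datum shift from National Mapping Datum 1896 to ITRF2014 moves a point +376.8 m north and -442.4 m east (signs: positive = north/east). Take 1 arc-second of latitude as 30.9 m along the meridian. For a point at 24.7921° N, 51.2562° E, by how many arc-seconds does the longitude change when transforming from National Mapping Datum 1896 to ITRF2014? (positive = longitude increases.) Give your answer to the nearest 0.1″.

Δλ = -15.8″

At latitude 24.7921°, cos φ = 0.907835.
1″ of longitude at this latitude = 30.90 × cos φ = 28.0521 m, so Δλ = -442.4 / 28.0521 = -15.771″.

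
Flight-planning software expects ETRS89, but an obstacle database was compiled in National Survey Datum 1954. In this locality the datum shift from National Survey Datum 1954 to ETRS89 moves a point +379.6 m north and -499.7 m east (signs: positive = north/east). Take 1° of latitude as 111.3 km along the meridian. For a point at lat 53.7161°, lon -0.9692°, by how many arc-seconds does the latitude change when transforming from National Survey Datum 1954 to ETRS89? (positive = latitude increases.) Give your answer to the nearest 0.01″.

1° of latitude = 111.3 km, so Δφ = 379.6 / 111300 = 0.0034106° = 12.278″.

Δφ = 12.28″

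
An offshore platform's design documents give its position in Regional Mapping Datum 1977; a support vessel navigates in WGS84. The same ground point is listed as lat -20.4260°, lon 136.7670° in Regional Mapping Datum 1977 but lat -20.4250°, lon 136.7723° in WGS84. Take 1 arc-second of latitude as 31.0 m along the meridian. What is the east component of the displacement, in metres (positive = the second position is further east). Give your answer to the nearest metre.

ΔE = 554 m

Δφ = -20.4250° − -20.4260° = +0.0010°; Δλ = 136.7723° − 136.7670° = +0.0053°.
1° of latitude = 3600 × 31.00 = 111600 m.
ΔN = Δφ × 111600 = 111.6 m; ΔE = Δλ × 111600 × cos(-20.4260°) = +0.0053 × 111600 × 0.937124 = 554.3 m.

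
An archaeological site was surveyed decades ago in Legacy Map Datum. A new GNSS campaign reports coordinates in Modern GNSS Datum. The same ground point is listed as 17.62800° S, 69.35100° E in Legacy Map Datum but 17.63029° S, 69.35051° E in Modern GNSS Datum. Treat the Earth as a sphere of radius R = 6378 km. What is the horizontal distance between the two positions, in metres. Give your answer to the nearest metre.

Δφ = -17.63029° − -17.62800° = -0.00229°; Δλ = 69.35051° − 69.35100° = -0.00049°.
1° along a meridian = πR/180 = 111317 m.
ΔN = Δφ × 111317 = -254.9 m; ΔE = Δλ × 111317 × cos(-17.62800°) = -0.00049 × 111317 × 0.953043 = -52.0 m.
Distance = √(ΔE² + ΔN²) = √((-52.0)² + (-254.9)²) = 260.2 m.

260 m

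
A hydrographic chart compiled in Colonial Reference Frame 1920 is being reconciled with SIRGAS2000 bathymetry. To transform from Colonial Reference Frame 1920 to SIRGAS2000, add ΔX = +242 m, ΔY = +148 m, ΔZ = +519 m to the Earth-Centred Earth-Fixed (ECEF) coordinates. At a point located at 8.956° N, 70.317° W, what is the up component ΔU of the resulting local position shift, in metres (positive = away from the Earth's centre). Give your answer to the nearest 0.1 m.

ΔU = 23.7 m

At φ = 8.956°, λ = -70.317°: sin φ = 0.155676, cos φ = 0.987808, sin λ = -0.941571, cos λ = 0.336816.
ΔU = cos φ cos λ·ΔX + cos φ sin λ·ΔY + sin φ·ΔZ = (0.987808)(0.336816)(242) + (0.987808)(-0.941571)(148) + (0.155676)(519) = 23.66 m.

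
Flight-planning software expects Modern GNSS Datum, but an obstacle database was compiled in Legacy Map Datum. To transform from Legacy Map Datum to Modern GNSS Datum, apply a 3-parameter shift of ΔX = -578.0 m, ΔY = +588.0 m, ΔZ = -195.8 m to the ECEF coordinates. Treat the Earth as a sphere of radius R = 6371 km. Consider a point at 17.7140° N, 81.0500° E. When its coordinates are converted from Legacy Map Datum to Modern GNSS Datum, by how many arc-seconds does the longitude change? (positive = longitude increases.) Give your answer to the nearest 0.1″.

Δλ = 22.5″

sin φ = 0.304266, cos φ = 0.952587, sin λ = 0.987824, cos λ = 0.155572.
East component: ΔE = −sin λ·ΔX + cos λ·ΔY = −(0.987824)(-578.0) + (0.155572)(588.0) = 662.44 m.
1° of latitude spans πR/180 = 111195 m; at latitude φ, 1° of longitude spans that × cos φ = 105922.9 m, so Δλ = 662.44 / 105922.9 × 3600 = 22.514″.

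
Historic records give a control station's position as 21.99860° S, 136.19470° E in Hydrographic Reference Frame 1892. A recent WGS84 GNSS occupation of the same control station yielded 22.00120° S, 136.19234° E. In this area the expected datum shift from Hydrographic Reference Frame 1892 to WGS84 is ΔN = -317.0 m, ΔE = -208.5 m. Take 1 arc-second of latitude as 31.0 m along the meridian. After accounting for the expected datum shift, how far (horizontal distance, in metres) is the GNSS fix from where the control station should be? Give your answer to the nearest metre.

Observed coordinate differences: Δφ = -0.00260°, Δλ = -0.00236°.
Converting to metres (1° lat = 111600 m, cos φ = 0.927193): observed ΔN = -290.2 m, observed ΔE = -244.2 m.
Subtracting the expected shift leaves a residual of -290.2 − (-317.0) = 26.8 m north and -244.2 − (-208.5) = -35.7 m east.
Residual distance = √(26.8² + (-35.7)²) = 44.7 m.

45 m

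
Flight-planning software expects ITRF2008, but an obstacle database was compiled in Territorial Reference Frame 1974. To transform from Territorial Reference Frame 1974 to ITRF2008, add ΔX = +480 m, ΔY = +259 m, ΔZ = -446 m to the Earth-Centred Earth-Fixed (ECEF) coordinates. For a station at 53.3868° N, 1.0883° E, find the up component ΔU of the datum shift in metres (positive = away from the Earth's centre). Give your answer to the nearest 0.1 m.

ΔU = -68.8 m

At φ = 53.3868°, λ = 1.0883°: sin φ = 0.802680, cos φ = 0.596410, sin λ = 0.018993, cos λ = 0.999820.
ΔU = cos φ cos λ·ΔX + cos φ sin λ·ΔY + sin φ·ΔZ = (0.596410)(0.999820)(480) + (0.596410)(0.018993)(259) + (0.802680)(-446) = -68.84 m.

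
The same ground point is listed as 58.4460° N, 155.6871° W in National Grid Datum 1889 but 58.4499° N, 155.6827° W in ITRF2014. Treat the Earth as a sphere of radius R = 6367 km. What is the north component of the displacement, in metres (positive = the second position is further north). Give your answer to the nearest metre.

Δφ = 58.4499° − 58.4460° = +0.0039°; Δλ = -155.6827° − -155.6871° = +0.0044°.
1° along a meridian = πR/180 = 111125 m.
ΔN = Δφ × 111125 = 433.4 m; ΔE = Δλ × 111125 × cos(58.4460°) = +0.0044 × 111125 × 0.523302 = 255.9 m.

ΔN = 433 m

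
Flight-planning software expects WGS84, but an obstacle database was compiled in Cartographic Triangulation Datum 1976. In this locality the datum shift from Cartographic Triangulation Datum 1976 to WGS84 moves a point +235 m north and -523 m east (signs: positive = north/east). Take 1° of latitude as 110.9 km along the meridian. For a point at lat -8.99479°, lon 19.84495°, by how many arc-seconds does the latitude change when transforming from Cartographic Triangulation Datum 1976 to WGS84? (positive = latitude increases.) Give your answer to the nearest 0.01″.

1° of latitude = 110.9 km, so Δφ = 235.0 / 110900 = 0.0021190° = 7.628″.

Δφ = 7.63″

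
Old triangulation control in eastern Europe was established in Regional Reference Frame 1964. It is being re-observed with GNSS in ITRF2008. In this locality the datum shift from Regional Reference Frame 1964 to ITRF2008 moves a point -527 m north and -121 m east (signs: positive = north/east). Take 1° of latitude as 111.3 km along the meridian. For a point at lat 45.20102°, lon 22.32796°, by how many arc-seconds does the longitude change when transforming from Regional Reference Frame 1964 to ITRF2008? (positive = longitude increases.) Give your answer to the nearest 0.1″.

Δλ = -5.6″

At latitude 45.20102°, cos φ = 0.704622.
1° of longitude at this latitude = 111.3 × cos φ = 78.42 km, so Δλ = -121.0 / 78424.4 = -0.0015429° = -5.554″.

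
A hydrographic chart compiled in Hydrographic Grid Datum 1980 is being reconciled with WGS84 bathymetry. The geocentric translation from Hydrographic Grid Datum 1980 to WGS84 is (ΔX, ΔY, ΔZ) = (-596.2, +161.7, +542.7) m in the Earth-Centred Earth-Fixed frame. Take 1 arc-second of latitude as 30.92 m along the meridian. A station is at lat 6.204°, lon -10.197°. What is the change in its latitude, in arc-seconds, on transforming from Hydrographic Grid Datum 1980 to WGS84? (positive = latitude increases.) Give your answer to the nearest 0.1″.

sin φ = 0.108069, cos φ = 0.994143, sin λ = -0.177033, cos λ = 0.984205.
North component: ΔN = −sin φ cos λ·ΔX − sin φ sin λ·ΔY + cos φ·ΔZ = −(0.108069)(0.984205)(-596.2) − (0.108069)(-0.177033)(161.7) + (0.994143)(542.7) = 606.03 m.
1° of latitude spans 3600 × 30.92 = 111312 m, so Δφ = 606.03 / 111312 × 3600 = 19.600″.

Δφ = 19.6″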